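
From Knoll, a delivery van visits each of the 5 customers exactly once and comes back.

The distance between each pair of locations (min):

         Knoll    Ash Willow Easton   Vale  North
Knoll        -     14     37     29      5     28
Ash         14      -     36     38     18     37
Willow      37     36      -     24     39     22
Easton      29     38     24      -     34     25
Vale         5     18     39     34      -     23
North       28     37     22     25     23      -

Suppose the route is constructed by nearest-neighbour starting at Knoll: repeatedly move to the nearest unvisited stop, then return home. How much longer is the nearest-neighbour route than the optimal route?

The nearest-neighbour route is 9 min longer than optimal.

From Knoll: Vale=5, Ash=14, North=28, Easton=29, Willow=37 → choose Vale (5).
From Vale: Ash=18, North=23, Easton=34, Willow=39 → choose Ash (18).
From Ash: Willow=36, North=37, Easton=38 → choose Willow (36).
From Willow: North=22, Easton=24 → choose North (22).
From North: Easton=25 → choose Easton (25).
NN route Knoll → Vale → Ash → Willow → North → Easton → Knoll costs 135.
Optimal: Knoll → Ash → Easton → Willow → North → Vale → Knoll costs 126 (by enumerating all 60 distinct tours).
Excess = 135 − 126 = 9.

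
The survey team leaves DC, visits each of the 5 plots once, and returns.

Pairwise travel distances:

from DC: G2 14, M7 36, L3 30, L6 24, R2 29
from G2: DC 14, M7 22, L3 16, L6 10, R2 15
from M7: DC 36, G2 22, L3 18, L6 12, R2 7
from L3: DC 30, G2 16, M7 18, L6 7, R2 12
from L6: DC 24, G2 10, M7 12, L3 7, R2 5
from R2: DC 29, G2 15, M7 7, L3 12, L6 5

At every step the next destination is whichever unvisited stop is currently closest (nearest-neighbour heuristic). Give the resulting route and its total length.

Nearest-neighbour total = 84; route DC → G2 → L6 → R2 → M7 → L3 → DC.

At DC the remaining stops are G2 14, L6 24, R2 29, L3 30, M7 36; go to G2.
At G2 the remaining stops are L6 10, R2 15, L3 16, M7 22; go to L6.
At L6 the remaining stops are R2 5, L3 7, M7 12; go to R2.
At R2 the remaining stops are M7 7, L3 12; go to M7.
At M7 the remaining stops are L3 18; go to L3.
Return L3→DC: 30.
Total = 14 + 10 + 5 + 7 + 18 + 30 = 84.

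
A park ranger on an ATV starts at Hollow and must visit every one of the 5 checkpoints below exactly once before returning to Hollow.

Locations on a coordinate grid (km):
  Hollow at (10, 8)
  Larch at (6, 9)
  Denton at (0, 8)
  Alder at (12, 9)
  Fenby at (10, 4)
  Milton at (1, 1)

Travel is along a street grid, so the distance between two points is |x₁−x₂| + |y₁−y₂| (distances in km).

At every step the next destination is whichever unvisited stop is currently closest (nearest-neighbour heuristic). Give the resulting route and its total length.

Total distance 40 km via the nearest-neighbour route Hollow → Alder → Larch → Denton → Milton → Fenby → Hollow.

Hollow → [Alder:3 / Fenby:4 / Larch:5 / Denton:10 / Milton:16] → Alder (3)
Alder → [Larch:6 / Fenby:7 / Denton:13 / Milton:19] → Larch (6)
Larch → [Denton:7 / Fenby:9 / Milton:13] → Denton (7)
Denton → [Milton:8 / Fenby:14] → Milton (8)
Milton → [Fenby:12] → Fenby (12)
Return Fenby→Hollow: 4.
Total = 3 + 6 + 7 + 8 + 12 + 4 = 40.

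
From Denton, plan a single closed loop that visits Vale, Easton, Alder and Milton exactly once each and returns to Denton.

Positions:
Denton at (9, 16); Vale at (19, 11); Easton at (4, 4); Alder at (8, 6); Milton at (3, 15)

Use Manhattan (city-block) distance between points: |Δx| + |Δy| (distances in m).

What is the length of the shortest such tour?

Shortest round trip = 56 m.

With 4 stops there are 4!/2 = 12 distinct round trips (a route and its reverse cost the same).
Denton → Vale → Easton → Alder → Milton → Denton: 15+22+6+14+7 = 64
Denton → Vale → Easton → Milton → Alder → Denton: 15+22+12+14+11 = 74
Denton → Vale → Alder → Easton → Milton → Denton: 15+16+6+12+7 = 56
Denton → Vale → Alder → Milton → Easton → Denton: 15+16+14+12+17 = 74
Denton → Vale → Milton → Easton → Alder → Denton: 15+20+12+6+11 = 64
Denton → Vale → Milton → Alder → Easton → Denton: 15+20+14+6+17 = 72
Denton → Easton → Vale → Alder → Milton → Denton: 17+22+16+14+7 = 76
Denton → Easton → Vale → Milton → Alder → Denton: 17+22+20+14+11 = 84
Denton → Easton → Alder → Vale → Milton → Denton: 17+6+16+20+7 = 66
Denton → Easton → Milton → Vale → Alder → Denton: 17+12+20+16+11 = 76
Denton → Alder → Vale → Easton → Milton → Denton: 11+16+22+12+7 = 68
Denton → Alder → Easton → Vale → Milton → Denton: 11+6+22+20+7 = 66
The minimum is 56.
One optimal route: Denton → Vale → Alder → Easton → Milton → Denton (or its reverse).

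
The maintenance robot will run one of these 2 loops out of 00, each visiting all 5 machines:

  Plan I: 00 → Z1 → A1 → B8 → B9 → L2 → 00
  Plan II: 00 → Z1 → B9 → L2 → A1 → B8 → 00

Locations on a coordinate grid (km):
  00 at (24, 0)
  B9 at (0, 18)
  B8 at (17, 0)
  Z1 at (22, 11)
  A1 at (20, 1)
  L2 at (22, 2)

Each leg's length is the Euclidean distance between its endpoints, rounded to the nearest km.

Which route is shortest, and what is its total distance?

Plan I: 11 + 10 + 3 + 25 + 27 + 3 = 79
Plan II: 11 + 23 + 27 + 2 + 3 + 7 = 73

Shortest is Plan II, total 73 km.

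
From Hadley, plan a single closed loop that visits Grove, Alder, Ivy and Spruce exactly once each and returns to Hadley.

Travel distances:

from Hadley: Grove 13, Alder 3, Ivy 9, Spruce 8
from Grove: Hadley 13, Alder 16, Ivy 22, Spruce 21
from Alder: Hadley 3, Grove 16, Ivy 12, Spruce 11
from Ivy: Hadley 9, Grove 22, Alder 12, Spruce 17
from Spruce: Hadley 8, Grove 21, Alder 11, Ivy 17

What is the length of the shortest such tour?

There are 12 distinct closed tours to check (reversals are equivalent).
Hadley-Grove-Alder-Ivy-Spruce-Hadley: 13+16+12+17+8 = 66
Hadley-Grove-Alder-Spruce-Ivy-Hadley: 13+16+11+17+9 = 66
Hadley-Grove-Ivy-Alder-Spruce-Hadley: 13+22+12+11+8 = 66
Hadley-Grove-Ivy-Spruce-Alder-Hadley: 13+22+17+11+3 = 66
Hadley-Grove-Spruce-Alder-Ivy-Hadley: 13+21+11+12+9 = 66
Hadley-Grove-Spruce-Ivy-Alder-Hadley: 13+21+17+12+3 = 66
Hadley-Alder-Grove-Ivy-Spruce-Hadley: 3+16+22+17+8 = 66
Hadley-Alder-Grove-Spruce-Ivy-Hadley: 3+16+21+17+9 = 66
Hadley-Alder-Ivy-Grove-Spruce-Hadley: 3+12+22+21+8 = 66
Hadley-Alder-Spruce-Grove-Ivy-Hadley: 3+11+21+22+9 = 66
Hadley-Ivy-Grove-Alder-Spruce-Hadley: 9+22+16+11+8 = 66
Hadley-Ivy-Alder-Grove-Spruce-Hadley: 9+12+16+21+8 = 66
The minimum is 66.
One optimal route: Hadley → Grove → Alder → Ivy → Spruce → Hadley (or its reverse).

Minimum total distance: 66.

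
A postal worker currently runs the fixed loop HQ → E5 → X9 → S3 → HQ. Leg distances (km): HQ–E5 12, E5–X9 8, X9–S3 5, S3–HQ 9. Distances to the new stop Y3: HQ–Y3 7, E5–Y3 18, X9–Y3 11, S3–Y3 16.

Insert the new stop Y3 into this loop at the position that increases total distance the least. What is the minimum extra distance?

+13 km — insert Y3 between HQ and E5.

Insertion cost between consecutive stops i–j is d(i,Y3) + d(Y3,j) − d(i,j):
  between HQ and E5: 7 + 18 − 12 = 13
  between E5 and X9: 18 + 11 − 8 = 21
  between X9 and S3: 11 + 16 − 5 = 22
  between S3 and HQ: 16 + 7 − 9 = 14
Cheapest insertion is between HQ and E5, adding 13.
New total = 34 + 13 = 47.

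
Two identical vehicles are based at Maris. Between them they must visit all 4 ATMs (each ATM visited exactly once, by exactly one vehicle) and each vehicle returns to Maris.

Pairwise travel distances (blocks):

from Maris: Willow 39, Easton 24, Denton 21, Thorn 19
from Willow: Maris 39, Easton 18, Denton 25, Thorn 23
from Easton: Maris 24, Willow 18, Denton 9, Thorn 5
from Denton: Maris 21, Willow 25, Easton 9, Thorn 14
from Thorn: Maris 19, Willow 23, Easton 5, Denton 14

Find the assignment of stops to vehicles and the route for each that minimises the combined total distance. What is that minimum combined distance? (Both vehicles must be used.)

123 blocks — the smallest possible combined total.

Try each way of splitting the stops between the two vehicles (each non-empty) and, for each split, find the best tour for each vehicle:
  {Willow} + {Easton, Denton, Thorn}: 78 + 54 = 132
  {Easton} + {Willow, Denton, Thorn}: 48 + 88 = 136
  {Willow, Easton} + {Denton, Thorn}: 81 + 54 = 135
  {Denton} + {Willow, Easton, Thorn}: 42 + 81 = 123
  {Willow, Denton} + {Easton, Thorn}: 85 + 48 = 133
  {Easton, Denton} + {Willow, Thorn}: 54 + 81 = 135
  … (7 splits in total)
Best: vehicle 1 Maris → Denton → Maris = 42; vehicle 2 Maris → Willow → Easton → Thorn → Maris = 81; combined 123.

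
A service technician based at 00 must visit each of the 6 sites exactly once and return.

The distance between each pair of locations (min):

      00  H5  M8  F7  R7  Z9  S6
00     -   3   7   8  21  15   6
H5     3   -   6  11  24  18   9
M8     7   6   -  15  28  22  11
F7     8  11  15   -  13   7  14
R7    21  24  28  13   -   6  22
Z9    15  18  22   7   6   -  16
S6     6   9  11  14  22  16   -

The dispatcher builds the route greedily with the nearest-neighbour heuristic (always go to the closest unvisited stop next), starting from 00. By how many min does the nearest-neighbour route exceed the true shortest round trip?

From 00: H5=3, S6=6, M8=7, F7=8, Z9=15, R7=21 → choose H5 (3).
From H5: M8=6, S6=9, F7=11, Z9=18, R7=24 → choose M8 (6).
From M8: S6=11, F7=15, Z9=22, R7=28 → choose S6 (11).
From S6: F7=14, Z9=16, R7=22 → choose F7 (14).
From F7: Z9=7, R7=13 → choose Z9 (7).
From Z9: R7=6 → choose R7 (6).
NN route 00 → H5 → M8 → S6 → F7 → Z9 → R7 → 00 costs 68.
Optimal: 00 → H5 → M8 → S6 → R7 → Z9 → F7 → 00 costs 63 (by enumerating all 360 distinct tours).
Excess = 68 − 63 = 5.

Excess over optimum: 5 min.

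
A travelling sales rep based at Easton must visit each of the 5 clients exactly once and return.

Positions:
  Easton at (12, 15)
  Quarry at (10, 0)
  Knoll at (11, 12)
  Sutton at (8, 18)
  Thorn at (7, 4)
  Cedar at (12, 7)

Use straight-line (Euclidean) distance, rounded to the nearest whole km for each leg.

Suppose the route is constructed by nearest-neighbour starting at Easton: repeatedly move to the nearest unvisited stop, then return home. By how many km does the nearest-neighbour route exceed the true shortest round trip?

Easton: Knoll=3, Sutton=5, Cedar=8, Thorn=12, Quarry=15 ⇒ Knoll
Knoll: Cedar=5, Sutton=7, Thorn=9, Quarry=12 ⇒ Cedar
Cedar: Thorn=6, Quarry=7, Sutton=12 ⇒ Thorn
Thorn: Quarry=5, Sutton=14 ⇒ Quarry
Quarry: Sutton=18 ⇒ Sutton
NN route Easton → Knoll → Cedar → Thorn → Quarry → Sutton → Easton costs 42.
Optimal: Easton → Knoll → Cedar → Quarry → Thorn → Sutton → Easton costs 39 (by enumerating all 60 distinct tours).
Excess = 42 − 39 = 3.

The nearest-neighbour route is 3 km longer than optimal.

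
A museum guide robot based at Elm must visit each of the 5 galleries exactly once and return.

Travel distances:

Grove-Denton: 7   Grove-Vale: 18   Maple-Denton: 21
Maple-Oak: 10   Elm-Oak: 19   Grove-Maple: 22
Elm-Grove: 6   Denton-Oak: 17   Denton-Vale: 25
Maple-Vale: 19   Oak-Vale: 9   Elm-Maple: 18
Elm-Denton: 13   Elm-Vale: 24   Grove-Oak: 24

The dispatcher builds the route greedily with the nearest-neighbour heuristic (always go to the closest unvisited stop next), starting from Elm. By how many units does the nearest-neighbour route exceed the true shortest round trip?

From Elm: Grove=6, Denton=13, Maple=18, Oak=19, Vale=24 → choose Grove (6).
From Grove: Denton=7, Vale=18, Maple=22, Oak=24 → choose Denton (7).
From Denton: Oak=17, Maple=21, Vale=25 → choose Oak (17).
From Oak: Vale=9, Maple=10 → choose Vale (9).
From Vale: Maple=19 → choose Maple (19).
NN route Elm → Grove → Denton → Oak → Vale → Maple → Elm costs 76.
Optimal: Elm → Grove → Denton → Vale → Oak → Maple → Elm costs 75 (by enumerating all 60 distinct tours).
Excess = 76 − 75 = 1.

1 longer than the optimal tour.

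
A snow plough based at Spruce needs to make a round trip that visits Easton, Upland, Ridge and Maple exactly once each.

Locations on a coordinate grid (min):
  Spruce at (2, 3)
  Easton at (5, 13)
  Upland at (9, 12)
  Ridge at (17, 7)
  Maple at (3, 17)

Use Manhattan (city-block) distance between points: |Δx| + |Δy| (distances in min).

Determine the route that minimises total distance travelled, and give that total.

There are 12 distinct closed tours to check (reversals are equivalent).
Spruce - Easton - Upland - Ridge - Maple - Spruce: 13+5+13+24+15 = 70
Spruce - Easton - Upland - Maple - Ridge - Spruce: 13+5+11+24+19 = 72
Spruce - Easton - Ridge - Upland - Maple - Spruce: 13+18+13+11+15 = 70
Spruce - Easton - Ridge - Maple - Upland - Spruce: 13+18+24+11+16 = 82
Spruce - Easton - Maple - Upland - Ridge - Spruce: 13+6+11+13+19 = 62
Spruce - Easton - Maple - Ridge - Upland - Spruce: 13+6+24+13+16 = 72
Spruce - Upland - Easton - Ridge - Maple - Spruce: 16+5+18+24+15 = 78
Spruce - Upland - Easton - Maple - Ridge - Spruce: 16+5+6+24+19 = 70
Spruce - Upland - Ridge - Easton - Maple - Spruce: 16+13+18+6+15 = 68
Spruce - Upland - Maple - Easton - Ridge - Spruce: 16+11+6+18+19 = 70
Spruce - Ridge - Easton - Upland - Maple - Spruce: 19+18+5+11+15 = 68
Spruce - Ridge - Upland - Easton - Maple - Spruce: 19+13+5+6+15 = 58
The minimum is 58.
One optimal route: Spruce → Ridge → Upland → Easton → Maple → Spruce (or its reverse).

Minimum total distance: 58 min.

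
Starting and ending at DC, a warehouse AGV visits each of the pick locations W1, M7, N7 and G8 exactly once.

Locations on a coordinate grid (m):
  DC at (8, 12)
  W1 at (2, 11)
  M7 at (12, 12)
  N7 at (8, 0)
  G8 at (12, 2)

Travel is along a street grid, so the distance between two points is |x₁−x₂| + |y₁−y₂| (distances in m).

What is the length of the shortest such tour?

With 4 stops there are 4!/2 = 12 distinct round trips (a route and its reverse cost the same).
DC → W1 → M7 → N7 → G8 → DC: 7+11+16+6+14 = 54
DC → W1 → M7 → G8 → N7 → DC: 7+11+10+6+12 = 46
DC → W1 → N7 → M7 → G8 → DC: 7+17+16+10+14 = 64
DC → W1 → N7 → G8 → M7 → DC: 7+17+6+10+4 = 44
DC → W1 → G8 → M7 → N7 → DC: 7+19+10+16+12 = 64
DC → W1 → G8 → N7 → M7 → DC: 7+19+6+16+4 = 52
DC → M7 → W1 → N7 → G8 → DC: 4+11+17+6+14 = 52
DC → M7 → W1 → G8 → N7 → DC: 4+11+19+6+12 = 52
DC → M7 → N7 → W1 → G8 → DC: 4+16+17+19+14 = 70
DC → M7 → G8 → W1 → N7 → DC: 4+10+19+17+12 = 62
DC → N7 → W1 → M7 → G8 → DC: 12+17+11+10+14 = 64
DC → N7 → M7 → W1 → G8 → DC: 12+16+11+19+14 = 72
The minimum is 44.
One optimal route: DC → W1 → N7 → G8 → M7 → DC (or its reverse).

44 m — the shortest possible round trip.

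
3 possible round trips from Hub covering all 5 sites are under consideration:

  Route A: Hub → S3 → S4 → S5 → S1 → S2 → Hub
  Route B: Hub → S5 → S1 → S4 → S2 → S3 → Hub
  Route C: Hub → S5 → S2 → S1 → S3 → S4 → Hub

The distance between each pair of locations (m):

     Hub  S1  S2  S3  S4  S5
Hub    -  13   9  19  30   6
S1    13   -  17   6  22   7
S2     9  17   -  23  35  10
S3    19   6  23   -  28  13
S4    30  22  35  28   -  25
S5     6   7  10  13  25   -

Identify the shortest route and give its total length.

Shortest is Route C, total 97 m.

Route A: 19 + 28 + 25 + 7 + 17 + 9 = 105
Route B: 6 + 7 + 22 + 35 + 23 + 19 = 112
Route C: 6 + 10 + 17 + 6 + 28 + 30 = 97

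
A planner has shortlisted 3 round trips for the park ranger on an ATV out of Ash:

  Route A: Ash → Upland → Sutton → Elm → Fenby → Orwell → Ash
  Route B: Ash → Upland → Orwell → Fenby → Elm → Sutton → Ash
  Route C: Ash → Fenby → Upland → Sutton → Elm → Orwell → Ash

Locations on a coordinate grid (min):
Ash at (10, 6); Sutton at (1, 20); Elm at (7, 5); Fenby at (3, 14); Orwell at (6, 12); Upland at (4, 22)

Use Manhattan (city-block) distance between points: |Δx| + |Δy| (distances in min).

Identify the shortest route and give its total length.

Shortest is Route C, total 68 min.

Route A: 22 + 5 + 21 + 13 + 5 + 10 = 76
Route B: 22 + 12 + 5 + 13 + 21 + 23 = 96
Route C: 15 + 9 + 5 + 21 + 8 + 10 = 68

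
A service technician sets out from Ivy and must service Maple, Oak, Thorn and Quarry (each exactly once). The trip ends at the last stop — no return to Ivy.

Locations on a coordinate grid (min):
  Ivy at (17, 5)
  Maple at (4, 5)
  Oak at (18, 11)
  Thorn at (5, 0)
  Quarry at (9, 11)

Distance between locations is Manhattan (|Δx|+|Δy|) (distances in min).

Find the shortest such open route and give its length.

There are 4! = 24 possible orderings.
Ivy - Maple - Oak - Thorn - Quarry: 13+20+24+15 = 72
Ivy - Maple - Oak - Quarry - Thorn: 13+20+9+15 = 57
Ivy - Maple - Thorn - Oak - Quarry: 13+6+24+9 = 52
Ivy - Maple - Thorn - Quarry - Oak: 13+6+15+9 = 43
Ivy - Maple - Quarry - Oak - Thorn: 13+11+9+24 = 57
Ivy - Maple - Quarry - Thorn - Oak: 13+11+15+24 = 63
Ivy - Oak - Maple - Thorn - Quarry: 7+20+6+15 = 48
Ivy - Oak - Maple - Quarry - Thorn: 7+20+11+15 = 53
Ivy - Oak - Thorn - Maple - Quarry: 7+24+6+11 = 48
Ivy - Oak - Thorn - Quarry - Maple: 7+24+15+11 = 57
Ivy - Oak - Quarry - Maple - Thorn: 7+9+11+6 = 33
Ivy - Oak - Quarry - Thorn - Maple: 7+9+15+6 = 37
Ivy - Thorn - Maple - Oak - Quarry: 17+6+20+9 = 52
Ivy - Thorn - Maple - Quarry - Oak: 17+6+11+9 = 43
… (10 more)
The minimum is 33.
One shortest path: Ivy → Oak → Quarry → Maple → Thorn.

Shortest open route: 33 min.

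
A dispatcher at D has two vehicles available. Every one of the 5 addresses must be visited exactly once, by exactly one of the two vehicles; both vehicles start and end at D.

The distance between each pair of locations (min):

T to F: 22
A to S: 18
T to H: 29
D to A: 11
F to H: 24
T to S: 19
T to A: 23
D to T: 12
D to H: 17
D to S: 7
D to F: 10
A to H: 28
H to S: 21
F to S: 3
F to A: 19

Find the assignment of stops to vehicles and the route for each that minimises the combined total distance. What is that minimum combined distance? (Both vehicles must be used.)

95 min — the smallest possible combined total.

Check every non-empty split of the stops between the two vehicles; for each half take its own optimal tour:
  {T} + {F, A, H, S}: 24 + 71 = 95
  {F} + {T, A, H, S}: 20 + 91 = 111
  {T, F} + {A, H, S}: 44 + 67 = 111
  {A} + {T, F, H, S}: 22 + 75 = 97
  {T, A} + {F, H, S}: 46 + 51 = 97
  {F, A} + {T, H, S}: 40 + 69 = 109
  … (15 splits in total)
Best: vehicle 1 D → T → D = 24; vehicle 2 D → A → F → S → H → D = 71; combined 95.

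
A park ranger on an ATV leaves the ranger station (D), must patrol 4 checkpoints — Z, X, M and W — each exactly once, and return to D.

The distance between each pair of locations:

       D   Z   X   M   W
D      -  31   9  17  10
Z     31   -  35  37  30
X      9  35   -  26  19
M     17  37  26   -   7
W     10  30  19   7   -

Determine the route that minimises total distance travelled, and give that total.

D-Z-X-M-W-D: 31+35+26+7+10 = 109
D-Z-X-W-M-D: 31+35+19+7+17 = 109
D-Z-M-X-W-D: 31+37+26+19+10 = 123
D-Z-M-W-X-D: 31+37+7+19+9 = 103
D-Z-W-X-M-D: 31+30+19+26+17 = 123
D-Z-W-M-X-D: 31+30+7+26+9 = 103
D-X-Z-M-W-D: 9+35+37+7+10 = 98
D-X-Z-W-M-D: 9+35+30+7+17 = 98
D-X-M-Z-W-D: 9+26+37+30+10 = 112
D-X-W-Z-M-D: 9+19+30+37+17 = 112
D-M-Z-X-W-D: 17+37+35+19+10 = 118
D-M-X-Z-W-D: 17+26+35+30+10 = 118
The minimum is 98.
One optimal route: D → X → Z → M → W → D (or its reverse).

Shortest round trip = 98.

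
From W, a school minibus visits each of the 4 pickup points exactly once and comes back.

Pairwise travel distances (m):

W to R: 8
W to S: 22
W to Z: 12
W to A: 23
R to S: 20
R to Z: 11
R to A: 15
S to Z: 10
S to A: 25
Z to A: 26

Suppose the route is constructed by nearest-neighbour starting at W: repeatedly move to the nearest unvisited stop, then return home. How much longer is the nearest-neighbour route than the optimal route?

7 m longer than the optimal tour.

W: R=8, Z=12, S=22, A=23 ⇒ R
R: Z=11, A=15, S=20 ⇒ Z
Z: S=10, A=26 ⇒ S
S: A=25 ⇒ A
NN route W → R → Z → S → A → W costs 77.
Optimal: W → R → A → S → Z → W costs 70 (by enumerating all 12 distinct tours).
Excess = 77 − 70 = 7.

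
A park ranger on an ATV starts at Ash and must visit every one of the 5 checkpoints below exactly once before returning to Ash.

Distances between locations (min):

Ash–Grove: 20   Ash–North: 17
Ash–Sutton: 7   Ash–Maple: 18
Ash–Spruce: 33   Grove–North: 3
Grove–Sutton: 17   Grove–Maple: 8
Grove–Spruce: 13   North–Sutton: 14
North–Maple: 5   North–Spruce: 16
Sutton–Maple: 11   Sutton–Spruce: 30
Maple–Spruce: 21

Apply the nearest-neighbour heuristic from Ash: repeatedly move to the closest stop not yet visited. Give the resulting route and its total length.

72 min along Ash → Sutton → Maple → North → Grove → Spruce → Ash.

From Ash: distances to unvisited — Sutton=7, North=17, Maple=18, Grove=20, Spruce=33. Nearest is Sutton (7).
From Sutton: distances to unvisited — Maple=11, North=14, Grove=17, Spruce=30. Nearest is Maple (11).
From Maple: distances to unvisited — North=5, Grove=8, Spruce=21. Nearest is North (5).
From North: distances to unvisited — Grove=3, Spruce=16. Nearest is Grove (3).
From Grove: distances to unvisited — Spruce=13. Nearest is Spruce (13).
Return Spruce→Ash: 33.
Total = 7 + 11 + 5 + 3 + 13 + 33 = 72.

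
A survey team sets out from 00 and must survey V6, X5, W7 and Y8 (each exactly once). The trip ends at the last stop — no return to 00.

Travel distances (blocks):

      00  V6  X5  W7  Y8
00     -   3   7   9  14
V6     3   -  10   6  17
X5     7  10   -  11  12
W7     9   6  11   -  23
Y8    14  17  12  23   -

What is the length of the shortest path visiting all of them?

There are 4! = 24 possible orderings.
00 → V6 → X5 → W7 → Y8: 3+10+11+23 = 47
00 → V6 → X5 → Y8 → W7: 3+10+12+23 = 48
00 → V6 → W7 → X5 → Y8: 3+6+11+12 = 32
00 → V6 → W7 → Y8 → X5: 3+6+23+12 = 44
00 → V6 → Y8 → X5 → W7: 3+17+12+11 = 43
00 → V6 → Y8 → W7 → X5: 3+17+23+11 = 54
00 → X5 → V6 → W7 → Y8: 7+10+6+23 = 46
00 → X5 → V6 → Y8 → W7: 7+10+17+23 = 57
00 → X5 → W7 → V6 → Y8: 7+11+6+17 = 41
00 → X5 → W7 → Y8 → V6: 7+11+23+17 = 58
00 → X5 → Y8 → V6 → W7: 7+12+17+6 = 42
00 → X5 → Y8 → W7 → V6: 7+12+23+6 = 48
00 → W7 → V6 → X5 → Y8: 9+6+10+12 = 37
00 → W7 → V6 → Y8 → X5: 9+6+17+12 = 44
… (10 more)
The minimum is 32.
One shortest path: 00 → V6 → W7 → X5 → Y8.

32 blocks — the minimum one-way total.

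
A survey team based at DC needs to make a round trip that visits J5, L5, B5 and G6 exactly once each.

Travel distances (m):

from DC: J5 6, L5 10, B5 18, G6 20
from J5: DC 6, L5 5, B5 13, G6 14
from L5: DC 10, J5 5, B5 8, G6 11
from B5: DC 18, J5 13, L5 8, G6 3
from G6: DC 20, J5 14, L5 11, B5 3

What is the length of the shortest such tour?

There are 12 distinct closed tours to check (reversals are equivalent).
DC → J5 → L5 → B5 → G6 → DC: 6+5+8+3+20 = 42
DC → J5 → L5 → G6 → B5 → DC: 6+5+11+3+18 = 43
DC → J5 → B5 → L5 → G6 → DC: 6+13+8+11+20 = 58
DC → J5 → B5 → G6 → L5 → DC: 6+13+3+11+10 = 43
DC → J5 → G6 → L5 → B5 → DC: 6+14+11+8+18 = 57
DC → J5 → G6 → B5 → L5 → DC: 6+14+3+8+10 = 41
DC → L5 → J5 → B5 → G6 → DC: 10+5+13+3+20 = 51
DC → L5 → J5 → G6 → B5 → DC: 10+5+14+3+18 = 50
DC → L5 → B5 → J5 → G6 → DC: 10+8+13+14+20 = 65
DC → L5 → G6 → J5 → B5 → DC: 10+11+14+13+18 = 66
DC → B5 → J5 → L5 → G6 → DC: 18+13+5+11+20 = 67
DC → B5 → L5 → J5 → G6 → DC: 18+8+5+14+20 = 65
The minimum is 41.
One optimal route: DC → J5 → G6 → B5 → L5 → DC (or its reverse).

Shortest round trip = 41 m.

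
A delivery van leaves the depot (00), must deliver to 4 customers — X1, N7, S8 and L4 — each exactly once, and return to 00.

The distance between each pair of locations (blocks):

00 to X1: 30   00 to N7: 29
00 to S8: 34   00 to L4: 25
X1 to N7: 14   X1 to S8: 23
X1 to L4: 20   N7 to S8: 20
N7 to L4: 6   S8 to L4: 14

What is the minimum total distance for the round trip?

With 4 stops there are 4!/2 = 12 distinct round trips (a route and its reverse cost the same).
00→X1→N7→S8→L4→00: 30+14+20+14+25 = 103
00→X1→N7→L4→S8→00: 30+14+6+14+34 = 98
00→X1→S8→N7→L4→00: 30+23+20+6+25 = 104
00→X1→S8→L4→N7→00: 30+23+14+6+29 = 102
00→X1→L4→N7→S8→00: 30+20+6+20+34 = 110
00→X1→L4→S8→N7→00: 30+20+14+20+29 = 113
00→N7→X1→S8→L4→00: 29+14+23+14+25 = 105
00→N7→X1→L4→S8→00: 29+14+20+14+34 = 111
00→N7→S8→X1→L4→00: 29+20+23+20+25 = 117
00→N7→L4→X1→S8→00: 29+6+20+23+34 = 112
00→S8→X1→N7→L4→00: 34+23+14+6+25 = 102
00→S8→N7→X1→L4→00: 34+20+14+20+25 = 113
The minimum is 98.
One optimal route: 00 → X1 → N7 → L4 → S8 → 00 (or its reverse).

Minimum total distance: 98 blocks.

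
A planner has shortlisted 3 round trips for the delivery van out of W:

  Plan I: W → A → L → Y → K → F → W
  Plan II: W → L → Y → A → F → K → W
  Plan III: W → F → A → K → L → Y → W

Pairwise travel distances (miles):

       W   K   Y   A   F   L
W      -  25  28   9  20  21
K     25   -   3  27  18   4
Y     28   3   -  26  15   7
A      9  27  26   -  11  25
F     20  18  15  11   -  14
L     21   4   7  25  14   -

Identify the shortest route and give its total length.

Plan I: 9 + 25 + 7 + 3 + 18 + 20 = 82
Plan II: 21 + 7 + 26 + 11 + 18 + 25 = 108
Plan III: 20 + 11 + 27 + 4 + 7 + 28 = 97

Shortest is Plan I, total 82 miles.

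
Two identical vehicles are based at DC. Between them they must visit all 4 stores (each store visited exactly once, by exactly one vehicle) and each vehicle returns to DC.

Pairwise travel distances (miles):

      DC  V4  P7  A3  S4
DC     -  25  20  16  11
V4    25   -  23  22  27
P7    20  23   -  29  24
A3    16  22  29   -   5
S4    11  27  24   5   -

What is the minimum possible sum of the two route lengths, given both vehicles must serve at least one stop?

Minimum combined distance: 100 miles.

Check every non-empty split of the stops between the two vehicles; for each half take its own optimal tour:
  {V4} + {P7, A3, S4}: 50 + 65 = 115
  {P7} + {V4, A3, S4}: 40 + 63 = 103
  {V4, P7} + {A3, S4}: 68 + 32 = 100
  {A3} + {V4, P7, S4}: 32 + 81 = 113
  {V4, A3} + {P7, S4}: 63 + 55 = 118
  {P7, A3} + {V4, S4}: 65 + 63 = 128
  … (7 splits in total)
Best: vehicle 1 DC → V4 → P7 → DC = 68; vehicle 2 DC → A3 → S4 → DC = 32; combined 100.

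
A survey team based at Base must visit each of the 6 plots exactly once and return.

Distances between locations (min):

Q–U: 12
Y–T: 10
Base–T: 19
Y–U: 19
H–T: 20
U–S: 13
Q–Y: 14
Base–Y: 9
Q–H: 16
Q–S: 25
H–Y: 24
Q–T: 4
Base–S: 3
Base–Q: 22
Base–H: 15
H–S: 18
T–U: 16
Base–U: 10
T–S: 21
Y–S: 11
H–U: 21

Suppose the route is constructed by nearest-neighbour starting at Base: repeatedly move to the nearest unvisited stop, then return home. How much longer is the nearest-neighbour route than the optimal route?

1 min longer than the optimal tour.

From Base: S=3, Y=9, U=10, H=15, T=19, Q=22 → choose S (3).
From S: Y=11, U=13, H=18, T=21, Q=25 → choose Y (11).
From Y: T=10, Q=14, U=19, H=24 → choose T (10).
From T: Q=4, U=16, H=20 → choose Q (4).
From Q: U=12, H=16 → choose U (12).
From U: H=21 → choose H (21).
NN route Base → S → Y → T → Q → U → H → Base costs 76.
Optimal: Base → U → H → Q → T → Y → S → Base costs 75 (by enumerating all 360 distinct tours).
Excess = 76 − 75 = 1.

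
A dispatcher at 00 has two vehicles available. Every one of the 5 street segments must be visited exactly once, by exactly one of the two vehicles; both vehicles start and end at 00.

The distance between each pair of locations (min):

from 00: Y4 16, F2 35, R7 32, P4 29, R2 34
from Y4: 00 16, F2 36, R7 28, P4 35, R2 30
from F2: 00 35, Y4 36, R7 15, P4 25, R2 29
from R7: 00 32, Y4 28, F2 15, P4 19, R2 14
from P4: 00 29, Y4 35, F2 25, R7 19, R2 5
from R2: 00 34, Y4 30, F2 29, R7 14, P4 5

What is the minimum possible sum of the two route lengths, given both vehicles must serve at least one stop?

130 min — the smallest possible combined total.

Check every non-empty split of the stops between the two vehicles; for each half take its own optimal tour:
  {Y4} + {F2, R7, P4, R2}: 32 + 98 = 130
  {F2} + {Y4, R7, P4, R2}: 70 + 92 = 162
  {Y4, F2} + {R7, P4, R2}: 87 + 80 = 167
  {R7} + {Y4, F2, P4, R2}: 64 + 111 = 175
  {Y4, R7} + {F2, P4, R2}: 76 + 98 = 174
  {F2, R7} + {Y4, P4, R2}: 82 + 80 = 162
  … (15 splits in total)
Best: vehicle 1 00 → Y4 → 00 = 32; vehicle 2 00 → F2 → R7 → R2 → P4 → 00 = 98; combined 130.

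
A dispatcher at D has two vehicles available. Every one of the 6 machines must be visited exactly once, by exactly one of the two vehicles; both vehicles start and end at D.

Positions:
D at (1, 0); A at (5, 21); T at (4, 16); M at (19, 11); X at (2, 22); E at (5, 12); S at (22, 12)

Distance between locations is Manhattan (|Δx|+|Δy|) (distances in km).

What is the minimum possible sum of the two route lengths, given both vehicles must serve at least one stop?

There are 2^5 − 1 = 31 ways to divide the 6 stops into two non-empty groups. For each, the best each vehicle can do is its own shortest tour through its group:
  {A} + {T, M, X, E, S}: 50 + 86 = 136
  {T} + {A, M, X, E, S}: 38 + 86 = 124
  {A, T} + {M, X, E, S}: 50 + 86 = 136
  {M} + {A, T, X, E, S}: 58 + 88 = 146
  {A, M} + {T, X, E, S}: 78 + 86 = 164
  {T, M} + {A, X, E, S}: 68 + 86 = 154
  … (31 splits in total)
  {A, T, X} + {M, E, S}: 52 + 66 = 118  ← best
Best: vehicle 1 D → T → A → X → D = 52; vehicle 2 D → M → S → E → D = 66; combined 118.

118 km — the smallest possible combined total.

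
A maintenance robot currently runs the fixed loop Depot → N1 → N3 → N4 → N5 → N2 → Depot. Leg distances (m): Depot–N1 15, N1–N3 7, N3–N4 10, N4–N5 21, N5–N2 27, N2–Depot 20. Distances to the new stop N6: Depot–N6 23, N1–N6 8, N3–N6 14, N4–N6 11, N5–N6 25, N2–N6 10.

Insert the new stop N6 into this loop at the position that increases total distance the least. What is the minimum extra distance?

Insertion cost between consecutive stops i–j is d(i,N6) + d(N6,j) − d(i,j):
  between Depot and N1: 23 + 8 − 15 = 16
  between N1 and N3: 8 + 14 − 7 = 15
  between N3 and N4: 14 + 11 − 10 = 15
  between N4 and N5: 11 + 25 − 21 = 15
  between N5 and N2: 25 + 10 − 27 = 8
  between N2 and Depot: 10 + 23 − 20 = 13
Cheapest insertion is between N5 and N2, adding 8.
New total = 100 + 8 = 108.

+8 m — insert N6 between N5 and N2.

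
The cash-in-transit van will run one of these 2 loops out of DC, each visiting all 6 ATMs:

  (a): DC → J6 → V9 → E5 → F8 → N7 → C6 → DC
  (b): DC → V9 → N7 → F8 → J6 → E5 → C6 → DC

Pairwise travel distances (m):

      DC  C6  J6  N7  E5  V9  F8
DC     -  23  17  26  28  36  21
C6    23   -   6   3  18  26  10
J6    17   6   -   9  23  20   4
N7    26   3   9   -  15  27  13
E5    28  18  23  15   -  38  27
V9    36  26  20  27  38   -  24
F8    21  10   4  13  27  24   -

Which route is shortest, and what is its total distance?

(a): 17 + 20 + 38 + 27 + 13 + 3 + 23 = 141
(b): 36 + 27 + 13 + 4 + 23 + 18 + 23 = 144

141 m — (a) is the shortest.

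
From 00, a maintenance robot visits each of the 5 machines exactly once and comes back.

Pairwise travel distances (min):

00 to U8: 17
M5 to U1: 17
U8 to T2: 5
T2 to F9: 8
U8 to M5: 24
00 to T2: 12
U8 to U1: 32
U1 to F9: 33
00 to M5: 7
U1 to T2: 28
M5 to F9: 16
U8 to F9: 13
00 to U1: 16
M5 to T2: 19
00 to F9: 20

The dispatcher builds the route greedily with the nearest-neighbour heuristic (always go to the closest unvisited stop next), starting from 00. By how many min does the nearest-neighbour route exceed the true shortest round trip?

The nearest-neighbour route is 5 min longer than optimal.

From 00: M5=7, T2=12, U1=16, U8=17, F9=20 → choose M5 (7).
From M5: F9=16, U1=17, T2=19, U8=24 → choose F9 (16).
From F9: T2=8, U8=13, U1=33 → choose T2 (8).
From T2: U8=5, U1=28 → choose U8 (5).
From U8: U1=32 → choose U1 (32).
NN route 00 → M5 → F9 → T2 → U8 → U1 → 00 costs 84.
Optimal: 00 → U8 → T2 → F9 → M5 → U1 → 00 costs 79 (by enumerating all 60 distinct tours).
Excess = 84 − 79 = 5.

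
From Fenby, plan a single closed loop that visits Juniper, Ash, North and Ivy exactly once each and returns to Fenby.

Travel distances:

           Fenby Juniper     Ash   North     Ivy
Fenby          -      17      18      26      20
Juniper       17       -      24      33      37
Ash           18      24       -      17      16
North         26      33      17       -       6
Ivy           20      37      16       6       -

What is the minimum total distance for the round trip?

Minimum total distance: 84.

There are 12 distinct closed tours to check (reversals are equivalent).
Fenby - Juniper - Ash - North - Ivy - Fenby: 17+24+17+6+20 = 84
Fenby - Juniper - Ash - Ivy - North - Fenby: 17+24+16+6+26 = 89
Fenby - Juniper - North - Ash - Ivy - Fenby: 17+33+17+16+20 = 103
Fenby - Juniper - North - Ivy - Ash - Fenby: 17+33+6+16+18 = 90
Fenby - Juniper - Ivy - Ash - North - Fenby: 17+37+16+17+26 = 113
Fenby - Juniper - Ivy - North - Ash - Fenby: 17+37+6+17+18 = 95
Fenby - Ash - Juniper - North - Ivy - Fenby: 18+24+33+6+20 = 101
Fenby - Ash - Juniper - Ivy - North - Fenby: 18+24+37+6+26 = 111
Fenby - Ash - North - Juniper - Ivy - Fenby: 18+17+33+37+20 = 125
Fenby - Ash - Ivy - Juniper - North - Fenby: 18+16+37+33+26 = 130
Fenby - North - Juniper - Ash - Ivy - Fenby: 26+33+24+16+20 = 119
Fenby - North - Ash - Juniper - Ivy - Fenby: 26+17+24+37+20 = 124
The minimum is 84.
One optimal route: Fenby → Juniper → Ash → North → Ivy → Fenby (or its reverse).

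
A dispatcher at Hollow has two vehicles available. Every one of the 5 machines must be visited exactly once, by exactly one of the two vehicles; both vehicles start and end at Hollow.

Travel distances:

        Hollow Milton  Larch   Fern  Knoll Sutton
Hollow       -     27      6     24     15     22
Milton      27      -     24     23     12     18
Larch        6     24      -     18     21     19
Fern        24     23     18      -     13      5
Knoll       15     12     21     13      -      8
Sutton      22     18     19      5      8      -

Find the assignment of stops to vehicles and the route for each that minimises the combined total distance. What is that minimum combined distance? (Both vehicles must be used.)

86 — the smallest possible combined total.

Try each way of splitting the stops between the two vehicles (each non-empty) and, for each split, find the best tour for each vehicle:
  {Milton} + {Larch, Fern, Knoll, Sutton}: 54 + 52 = 106
  {Larch} + {Milton, Fern, Knoll, Sutton}: 12 + 74 = 86
  {Milton, Larch} + {Fern, Knoll, Sutton}: 57 + 52 = 109
  {Fern} + {Milton, Larch, Knoll, Sutton}: 48 + 70 = 118
  {Milton, Fern} + {Larch, Knoll, Sutton}: 74 + 48 = 122
  {Larch, Fern} + {Milton, Knoll, Sutton}: 48 + 67 = 115
  … (15 splits in total)
Best: vehicle 1 Hollow → Larch → Hollow = 12; vehicle 2 Hollow → Fern → Sutton → Milton → Knoll → Hollow = 74; combined 86.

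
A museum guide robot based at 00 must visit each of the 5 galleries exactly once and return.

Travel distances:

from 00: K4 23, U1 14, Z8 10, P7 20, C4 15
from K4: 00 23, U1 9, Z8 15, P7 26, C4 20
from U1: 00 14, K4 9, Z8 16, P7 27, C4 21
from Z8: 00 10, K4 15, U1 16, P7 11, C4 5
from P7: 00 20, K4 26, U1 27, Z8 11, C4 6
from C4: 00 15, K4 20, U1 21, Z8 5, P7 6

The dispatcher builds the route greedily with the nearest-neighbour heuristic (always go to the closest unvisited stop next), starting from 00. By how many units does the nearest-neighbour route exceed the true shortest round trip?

Excess over optimum: 1.

From 00: Z8=10, U1=14, C4=15, P7=20, K4=23 → choose Z8 (10).
From Z8: C4=5, P7=11, K4=15, U1=16 → choose C4 (5).
From C4: P7=6, K4=20, U1=21 → choose P7 (6).
From P7: K4=26, U1=27 → choose K4 (26).
From K4: U1=9 → choose U1 (9).
NN route 00 → Z8 → C4 → P7 → K4 → U1 → 00 costs 70.
Optimal: 00 → U1 → K4 → Z8 → C4 → P7 → 00 costs 69 (by enumerating all 60 distinct tours).
Excess = 70 − 69 = 1.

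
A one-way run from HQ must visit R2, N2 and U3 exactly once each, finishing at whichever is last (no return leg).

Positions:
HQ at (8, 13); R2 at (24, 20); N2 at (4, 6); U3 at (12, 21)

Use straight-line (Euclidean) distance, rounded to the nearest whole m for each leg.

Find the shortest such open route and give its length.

Minimum one-way distance = 37 m.

There are 3! = 6 possible orderings.
HQ → R2 → N2 → U3: 17+24+17 = 58
HQ → R2 → U3 → N2: 17+12+17 = 46
HQ → N2 → R2 → U3: 8+24+12 = 44
HQ → N2 → U3 → R2: 8+17+12 = 37
HQ → U3 → R2 → N2: 9+12+24 = 45
HQ → U3 → N2 → R2: 9+17+24 = 50
The minimum is 37.
One shortest path: HQ → N2 → U3 → R2.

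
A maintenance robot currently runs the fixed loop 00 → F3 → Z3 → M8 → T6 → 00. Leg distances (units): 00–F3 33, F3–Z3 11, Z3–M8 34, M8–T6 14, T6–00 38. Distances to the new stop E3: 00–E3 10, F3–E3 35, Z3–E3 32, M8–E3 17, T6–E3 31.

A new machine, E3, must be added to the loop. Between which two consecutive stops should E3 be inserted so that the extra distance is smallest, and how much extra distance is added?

Adding 3 by placing E3 on the T6–00 leg.

Insertion cost between consecutive stops i–j is d(i,E3) + d(E3,j) − d(i,j):
  between 00 and F3: 10 + 35 − 33 = 12
  between F3 and Z3: 35 + 32 − 11 = 56
  between Z3 and M8: 32 + 17 − 34 = 15
  between M8 and T6: 17 + 31 − 14 = 34
  between T6 and 00: 31 + 10 − 38 = 3
Cheapest insertion is between T6 and 00, adding 3.
New total = 130 + 3 = 133.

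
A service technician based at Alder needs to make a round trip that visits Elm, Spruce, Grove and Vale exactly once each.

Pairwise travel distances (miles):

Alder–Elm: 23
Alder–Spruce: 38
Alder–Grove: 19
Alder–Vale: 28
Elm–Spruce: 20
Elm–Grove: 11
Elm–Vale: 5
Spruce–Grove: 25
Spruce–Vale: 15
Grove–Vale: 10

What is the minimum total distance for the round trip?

Alder→Elm→Spruce→Grove→Vale→Alder: 23+20+25+10+28 = 106
Alder→Elm→Spruce→Vale→Grove→Alder: 23+20+15+10+19 = 87
Alder→Elm→Grove→Spruce→Vale→Alder: 23+11+25+15+28 = 102
Alder→Elm→Grove→Vale→Spruce→Alder: 23+11+10+15+38 = 97
Alder→Elm→Vale→Spruce→Grove→Alder: 23+5+15+25+19 = 87
Alder→Elm→Vale→Grove→Spruce→Alder: 23+5+10+25+38 = 101
Alder→Spruce→Elm→Grove→Vale→Alder: 38+20+11+10+28 = 107
Alder→Spruce→Elm→Vale→Grove→Alder: 38+20+5+10+19 = 92
Alder→Spruce→Grove→Elm→Vale→Alder: 38+25+11+5+28 = 107
Alder→Spruce→Vale→Elm→Grove→Alder: 38+15+5+11+19 = 88
Alder→Grove→Elm→Spruce→Vale→Alder: 19+11+20+15+28 = 93
Alder→Grove→Spruce→Elm→Vale→Alder: 19+25+20+5+28 = 97
The minimum is 87.
One optimal route: Alder → Elm → Spruce → Vale → Grove → Alder (or its reverse).

87 miles — the shortest possible round trip.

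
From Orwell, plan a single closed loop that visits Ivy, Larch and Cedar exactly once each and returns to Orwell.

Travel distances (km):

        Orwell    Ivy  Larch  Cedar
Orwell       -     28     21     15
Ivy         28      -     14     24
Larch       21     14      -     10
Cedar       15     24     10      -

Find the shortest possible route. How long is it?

67 km — the shortest possible round trip.

There are 3 distinct closed tours to check (reversals are equivalent).
Orwell - Ivy - Larch - Cedar - Orwell: 28+14+10+15 = 67
Orwell - Ivy - Cedar - Larch - Orwell: 28+24+10+21 = 83
Orwell - Larch - Ivy - Cedar - Orwell: 21+14+24+15 = 74
The minimum is 67.
One optimal route: Orwell → Ivy → Larch → Cedar → Orwell (or its reverse).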